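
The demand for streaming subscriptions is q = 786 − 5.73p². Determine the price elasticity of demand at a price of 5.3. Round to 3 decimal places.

At p = 5.3, q = 625.0443.
dq/dp = −2·5.73·p = −60.738.
Point elasticity E = (dq/dp)·(p/q) = -60.738 × 5.3/625.0443 ≈ -0.515.
|E| < 1, so demand is inelastic at this price.

-0.515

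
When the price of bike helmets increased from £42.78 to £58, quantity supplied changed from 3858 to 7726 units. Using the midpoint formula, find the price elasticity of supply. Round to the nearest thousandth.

%ΔQ = (7726 − 3858)/[(3858 + 7726)/2] = 3868/5792 ≈ 0.6678.
%Δp = (58 − 42.78)/[(42.78 + 58)/2] = 15.22/50.39 ≈ 0.3020.
Arc elasticity E = %ΔQ/%Δp ≈ 0.6678/0.3020 ≈ 2.211.
|E| > 1: supply is elastic over this range.

2.211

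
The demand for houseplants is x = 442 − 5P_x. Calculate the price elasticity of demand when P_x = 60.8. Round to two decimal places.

-2.20

At P_x = 60.8, x = 138.
dx/dP_x = −5.
Point elasticity E = (dx/dP_x)·(P_x/x) = -5 × 60.8/138 ≈ -2.20.
|E| > 1, so demand is elastic at this price.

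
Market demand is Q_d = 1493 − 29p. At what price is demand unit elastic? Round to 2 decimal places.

For linear demand Q_d = a − bp, E = −bp/(a − bp). |E| = 1 ⇒ bp = a − bp ⇒ p = a/(2b).
p = 1493/(2·29) ≈ 25.74.

25.74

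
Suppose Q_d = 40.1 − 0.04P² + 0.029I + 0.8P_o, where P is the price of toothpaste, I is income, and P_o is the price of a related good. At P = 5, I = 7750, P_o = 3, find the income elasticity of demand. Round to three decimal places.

0.844

Evaluating quantity at (P, I, P_o) gives Q_d = 40.1 − 0.04(5)² + 0.029(7750) + 0.8(3) = 40.1 − 1 + 224.75 + 2.4 = 266.25.
∂Q_d/∂I = +0.029, so E_I = 0.029·(7750/266.25) ≈ 0.844.
E_I ∈ (0,1): normal good (necessity).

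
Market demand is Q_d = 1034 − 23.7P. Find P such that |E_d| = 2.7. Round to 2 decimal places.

Set −bP/(a − bP) = −2.7 ⇒ bP = 2.7(a − bP) ⇒ bP(1+2.7) = 2.7·a.
P = 2.7·1034/(23.7·3.7) ≈ 31.84.

31.84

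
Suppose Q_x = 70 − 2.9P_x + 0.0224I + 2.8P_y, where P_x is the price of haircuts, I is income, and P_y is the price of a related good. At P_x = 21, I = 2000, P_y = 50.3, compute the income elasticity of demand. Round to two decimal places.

0.23

Q_x = 70 − 2.9(21) + 0.0224(2000) + 2.8(50.3) = 70 − 60.9 + 44.8 + 140.84 = 194.74.
∂Q_x/∂I = +0.0224, so E_I = 0.0224·(2000/194.74) ≈ 0.23.
E_I ∈ (0,1): normal good (necessity).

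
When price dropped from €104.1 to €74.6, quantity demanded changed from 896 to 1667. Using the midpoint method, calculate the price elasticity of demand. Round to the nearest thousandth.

%Δq = (1667 − 896)/[(896 + 1667)/2] = 771/1281.5 ≈ 0.6016.
%Δp = (74.6 − 104.1)/[(104.1 + 74.6)/2] = -29.5/89.35 ≈ -0.3302.
Arc elasticity E = %Δq/%Δp ≈ 0.6016/-0.3302 ≈ -1.822.
|E| > 1: demand is elastic over this range.

-1.822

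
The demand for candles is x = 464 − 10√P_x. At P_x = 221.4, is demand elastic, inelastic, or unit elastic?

At P_x = 221.4, x = 315.2048.
dx/dP_x = −10/(2√P_x) = −10/(2·14.8795).
Point elasticity E = (dx/dP_x)·(P_x/x) = -0.336 × 221.4/315.2048 ≈ -0.236.
|E| ≈ 0.236 < 1, so demand is inelastic.

inelastic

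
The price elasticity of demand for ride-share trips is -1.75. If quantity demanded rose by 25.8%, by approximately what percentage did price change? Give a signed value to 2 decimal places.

%ΔQ ≈ E × %ΔP ⇒ %ΔP = %ΔQ / E = (25.8%)/(-1.75) ≈ -14.74%.

-14.74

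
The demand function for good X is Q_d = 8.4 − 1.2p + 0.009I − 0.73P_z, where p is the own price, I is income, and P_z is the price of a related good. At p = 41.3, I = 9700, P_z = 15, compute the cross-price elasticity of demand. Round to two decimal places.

First evaluate Q_d: 8.4 − 1.2(41.3) + 0.009(9700) − 0.73(15) = 8.4 − 49.56 + 87.3 − 10.95 = 35.19.
∂Q_d/∂P_z = −0.73, so E_xy = -0.73·(15/35.19) ≈ -0.31.
E_xy < 0: the goods are complements.

-0.31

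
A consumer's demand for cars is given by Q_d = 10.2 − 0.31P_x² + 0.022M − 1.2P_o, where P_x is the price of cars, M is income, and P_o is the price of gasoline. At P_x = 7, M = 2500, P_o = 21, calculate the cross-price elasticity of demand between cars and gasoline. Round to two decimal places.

-1.02

First evaluate Q_d: 10.2 − 0.31(7)² + 0.022(2500) − 1.2(21) = 10.2 − 15.19 + 55 − 25.2 = 24.81.
∂Q_d/∂P_o = −1.2, so E_xy = -1.2·(21/24.81) ≈ -1.02.
E_xy < 0: the goods are complements.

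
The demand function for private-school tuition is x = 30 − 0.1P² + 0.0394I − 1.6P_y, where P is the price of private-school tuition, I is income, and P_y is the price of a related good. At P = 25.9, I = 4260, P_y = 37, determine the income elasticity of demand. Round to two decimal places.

2.35

Substituting, x = 30 − 0.1(25.9)² + 0.0394(4260) − 1.6(37) = 30 − 67.081 + 167.844 − 59.2 = 71.563.
∂x/∂I = +0.0394, so E_I = 0.0394·(4260/71.563) ≈ 2.35.
E_I > 1: normal good (luxury).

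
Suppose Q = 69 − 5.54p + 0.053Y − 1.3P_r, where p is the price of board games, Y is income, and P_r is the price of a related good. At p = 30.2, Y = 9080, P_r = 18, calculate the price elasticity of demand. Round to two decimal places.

-0.47

First evaluate Q: 69 − 5.54(30.2) + 0.053(9080) − 1.3(18) = 69 − 167.308 + 481.24 − 23.4 = 359.532.
∂Q/∂p = −5.54, so E_p = (−5.54)·(30.2/359.532) ≈ -0.47.
|E_p| < 1: demand is inelastic.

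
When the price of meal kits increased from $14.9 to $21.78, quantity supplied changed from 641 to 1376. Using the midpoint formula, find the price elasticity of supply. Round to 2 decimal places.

1.94

%Δq = (1376 − 641)/[(641 + 1376)/2] = 735/1008.5 ≈ 0.7288.
%ΔP = (21.78 − 14.9)/[(14.9 + 21.78)/2] = 6.88/18.34 ≈ 0.3751.
Arc elasticity E = %Δq/%ΔP ≈ 0.7288/0.3751 ≈ 1.94.
|E| > 1: supply is elastic over this range.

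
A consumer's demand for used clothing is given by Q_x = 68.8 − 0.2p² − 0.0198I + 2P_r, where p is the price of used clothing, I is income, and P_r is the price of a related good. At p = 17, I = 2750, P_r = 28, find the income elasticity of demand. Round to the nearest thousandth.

-4.339

Substituting, Q_x = 68.8 − 0.2(17)² − 0.0198(2750) + 2(28) = 68.8 − 57.8 − 54.45 + 56 = 12.55.
∂Q_x/∂I = −0.0198, so E_I = -0.0198·(2750/12.55) ≈ -4.339.
E_I < 0: inferior good.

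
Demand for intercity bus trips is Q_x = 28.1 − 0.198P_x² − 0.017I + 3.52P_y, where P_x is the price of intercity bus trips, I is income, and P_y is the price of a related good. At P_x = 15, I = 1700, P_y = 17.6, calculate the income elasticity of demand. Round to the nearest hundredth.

-1.74

Substituting, Q_x = 28.1 − 0.198(15)² − 0.017(1700) + 3.52(17.6) = 28.1 − 44.55 − 28.9 + 61.952 = 16.602.
∂Q_x/∂I = −0.017, so E_I = -0.017·(1700/16.602) ≈ -1.74.
E_I < 0: inferior good.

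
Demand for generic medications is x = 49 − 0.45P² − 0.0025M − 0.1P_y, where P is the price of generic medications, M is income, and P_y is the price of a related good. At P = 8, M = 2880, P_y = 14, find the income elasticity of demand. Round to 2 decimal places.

-0.62

Evaluating quantity at (P, M, P_y) gives x = 49 − 0.45(8)² − 0.0025(2880) − 0.1(14) = 49 − 28.8 − 7.2 − 1.4 = 11.6.
∂x/∂M = −0.0025, so E_I = -0.0025·(2880/11.6) ≈ -0.62.
E_I < 0: inferior good.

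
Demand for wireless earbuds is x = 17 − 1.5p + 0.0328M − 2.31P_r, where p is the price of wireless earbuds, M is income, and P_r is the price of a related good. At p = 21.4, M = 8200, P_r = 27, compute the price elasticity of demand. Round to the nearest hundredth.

x = 17 − 1.5(21.4) + 0.0328(8200) − 2.31(27) = 17 − 32.1 + 268.96 − 62.37 = 191.49.
∂x/∂p = −1.5, so E_p = (−1.5)·(21.4/191.49) ≈ -0.17.
|E_p| < 1: demand is inelastic.

-0.17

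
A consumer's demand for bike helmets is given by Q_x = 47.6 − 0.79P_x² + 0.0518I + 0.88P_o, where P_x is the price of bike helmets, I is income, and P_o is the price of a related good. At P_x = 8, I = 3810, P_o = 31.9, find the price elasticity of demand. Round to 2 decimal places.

First evaluate Q_x: 47.6 − 0.79(8)² + 0.0518(3810) + 0.88(31.9) = 47.6 − 50.56 + 197.358 + 28.072 = 222.47.
∂Q_x/∂P_x = −2·0.79·P_x = -12.64, so E_p = -12.64·(8/222.47) ≈ -0.45.
|E_p| < 1: demand is inelastic.

-0.45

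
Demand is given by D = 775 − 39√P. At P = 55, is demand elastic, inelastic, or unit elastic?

inelastic

At P = 55, D = 485.7683.
dD/dP = −39/(2√P) = −39/(2·7.4162).
Point elasticity E = (dD/dP)·(P/D) = -2.6294 × 55/485.7683 ≈ -0.298.
|E| ≈ 0.298 < 1, so demand is inelastic.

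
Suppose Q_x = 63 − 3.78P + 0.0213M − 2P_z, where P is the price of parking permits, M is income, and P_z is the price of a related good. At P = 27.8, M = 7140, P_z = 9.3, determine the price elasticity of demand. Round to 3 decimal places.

-1.150

Substituting, Q_x = 63 − 3.78(27.8) + 0.0213(7140) − 2(9.3) = 63 − 105.084 + 152.082 − 18.6 = 91.398.
∂Q_x/∂P = −3.78, so E_p = (−3.78)·(27.8/91.398) ≈ -1.150.
|E_p| > 1: demand is elastic.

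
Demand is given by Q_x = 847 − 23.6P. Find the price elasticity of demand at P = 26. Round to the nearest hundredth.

-2.63

At P = 26, Q_x = 233.4.
dQ_x/dP = −23.6.
Point elasticity E = (dQ_x/dP)·(P/Q_x) = -23.6 × 26/233.4 ≈ -2.63.
|E| > 1, so demand is elastic at this price.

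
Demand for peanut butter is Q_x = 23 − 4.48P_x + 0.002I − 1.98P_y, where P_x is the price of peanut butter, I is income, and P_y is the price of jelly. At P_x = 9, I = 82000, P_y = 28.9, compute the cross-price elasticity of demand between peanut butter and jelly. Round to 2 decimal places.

-0.64

Q_x = 23 − 4.48(9) + 0.002(82000) − 1.98(28.9) = 23 − 40.32 + 164 − 57.222 = 89.458.
∂Q_x/∂P_y = −1.98, so E_xy = -1.98·(28.9/89.458) ≈ -0.64.
E_xy < 0: the goods are complements.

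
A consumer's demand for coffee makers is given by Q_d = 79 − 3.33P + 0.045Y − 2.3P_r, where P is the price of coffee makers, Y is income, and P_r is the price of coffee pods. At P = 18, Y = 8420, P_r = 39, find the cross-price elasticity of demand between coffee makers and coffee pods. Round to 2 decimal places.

-0.29

Substituting, Q_d = 79 − 3.33(18) + 0.045(8420) − 2.3(39) = 79 − 59.94 + 378.9 − 89.7 = 308.26.
∂Q_d/∂P_r = −2.3, so E_xy = -2.3·(39/308.26) ≈ -0.29.
E_xy < 0: the goods are complements.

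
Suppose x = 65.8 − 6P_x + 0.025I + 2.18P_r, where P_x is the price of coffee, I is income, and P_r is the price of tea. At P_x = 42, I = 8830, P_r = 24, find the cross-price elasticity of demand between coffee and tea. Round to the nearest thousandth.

First evaluate x: 65.8 − 6(42) + 0.025(8830) + 2.18(24) = 65.8 − 252 + 220.75 + 52.32 = 86.87.
∂x/∂P_r = +2.18, so E_xy = 2.18·(24/86.87) ≈ 0.602.
E_xy > 0: the goods are substitutes.

0.602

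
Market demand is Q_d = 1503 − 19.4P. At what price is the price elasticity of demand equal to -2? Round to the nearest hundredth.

Set −bP/(a − bP) = −2 ⇒ bP = 2(a − bP) ⇒ bP(1+2) = 2·a.
P = 2·1503/(19.4·3) ≈ 51.65.

51.65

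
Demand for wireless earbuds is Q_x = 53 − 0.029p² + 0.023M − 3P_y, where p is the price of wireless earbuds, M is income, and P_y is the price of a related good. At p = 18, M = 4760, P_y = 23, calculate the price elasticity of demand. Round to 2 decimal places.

Substituting, Q_x = 53 − 0.029(18)² + 0.023(4760) − 3(23) = 53 − 9.396 + 109.48 − 69 = 84.084.
∂Q_x/∂p = −2·0.029·p = -1.044, so E_p = -1.044·(18/84.084) ≈ -0.22.
|E_p| < 1: demand is inelastic.

-0.22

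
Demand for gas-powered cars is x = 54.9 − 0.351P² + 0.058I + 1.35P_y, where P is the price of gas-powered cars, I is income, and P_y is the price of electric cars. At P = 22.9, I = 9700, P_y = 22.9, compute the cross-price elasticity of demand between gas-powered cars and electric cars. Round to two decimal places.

Evaluating quantity at (P, I, P_y) gives x = 54.9 − 0.351(22.9)² + 0.058(9700) + 1.35(22.9) = 54.9 − 184.0679 + 562.6 + 30.915 = 464.3471.
∂x/∂P_y = +1.35, so E_xy = 1.35·(22.9/464.3471) ≈ 0.07.
E_xy > 0: the goods are substitutes.

0.07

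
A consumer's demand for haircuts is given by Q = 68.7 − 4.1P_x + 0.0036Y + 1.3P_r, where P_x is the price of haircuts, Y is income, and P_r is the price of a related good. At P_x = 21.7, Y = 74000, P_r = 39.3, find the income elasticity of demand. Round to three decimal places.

0.896

Substituting, Q = 68.7 − 4.1(21.7) + 0.0036(74000) + 1.3(39.3) = 68.7 − 88.97 + 266.4 + 51.09 = 297.22.
∂Q/∂Y = +0.0036, so E_I = 0.0036·(74000/297.22) ≈ 0.896.
E_I ∈ (0,1): normal good (necessity).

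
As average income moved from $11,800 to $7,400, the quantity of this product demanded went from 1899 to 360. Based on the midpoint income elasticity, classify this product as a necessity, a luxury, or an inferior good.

luxury

%ΔQ = (360 − 1899)/[(1899+360)/2] = -1539/1129.5 ≈ -1.3625.
%ΔM = (7,400 − 11,800)/[(11,800+7,400)/2] = -4400/9600 ≈ -0.4583.
E_I = %ΔQ/%ΔM ≈ 2.973.
E_I > 1: normal good (luxury).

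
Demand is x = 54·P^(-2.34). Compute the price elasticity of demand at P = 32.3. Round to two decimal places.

For a Cobb–Douglas (constant-elasticity) form x = A·P^α·…, the elasticity with respect to P equals the exponent α at every point.
Here the exponent on P is -2.34, so the price elasticity of demand is -2.34.

-2.34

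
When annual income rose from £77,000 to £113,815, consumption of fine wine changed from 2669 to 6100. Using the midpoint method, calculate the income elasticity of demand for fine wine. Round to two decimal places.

2.03

%ΔQ = (6100 − 2669)/[(2669+6100)/2] = 3431/4384.5 ≈ 0.7825.
%ΔI = (113,815 − 77,000)/[(77,000+113,815)/2] = 36815/95407.5 ≈ 0.3859.
E_I = %ΔQ/%ΔI ≈ 2.03.
E_I > 1: normal good (luxury).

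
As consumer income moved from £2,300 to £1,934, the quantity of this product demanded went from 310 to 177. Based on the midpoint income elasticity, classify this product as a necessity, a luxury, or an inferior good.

luxury

%ΔQ = (177 − 310)/[(310+177)/2] = -133/243.5 ≈ -0.5462.
%ΔI = (1,934 − 2,300)/[(2,300+1,934)/2] = -366/2117 ≈ -0.1729.
E_I = %ΔQ/%ΔI ≈ 3.159.
E_I > 1: normal good (luxury).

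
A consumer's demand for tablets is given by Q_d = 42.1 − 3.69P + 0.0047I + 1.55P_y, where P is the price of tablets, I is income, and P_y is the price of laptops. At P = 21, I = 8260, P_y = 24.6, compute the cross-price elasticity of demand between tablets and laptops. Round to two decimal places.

Evaluating quantity at (P, I, P_y) gives Q_d = 42.1 − 3.69(21) + 0.0047(8260) + 1.55(24.6) = 42.1 − 77.49 + 38.822 + 38.13 = 41.562.
∂Q_d/∂P_y = +1.55, so E_xy = 1.55·(24.6/41.562) ≈ 0.92.
E_xy > 0: the goods are substitutes.

0.92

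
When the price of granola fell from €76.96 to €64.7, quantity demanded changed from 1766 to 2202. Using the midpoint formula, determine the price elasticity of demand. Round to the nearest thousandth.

%Δq = (2202 − 1766)/[(1766 + 2202)/2] = 436/1984 ≈ 0.2198.
%Δp = (64.7 − 76.96)/[(76.96 + 64.7)/2] = -12.26/70.83 ≈ -0.1731.
Arc elasticity E = %Δq/%Δp ≈ 0.2198/-0.1731 ≈ -1.270.
|E| > 1: demand is elastic over this range.

-1.270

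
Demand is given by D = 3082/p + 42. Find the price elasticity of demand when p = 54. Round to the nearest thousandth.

At p = 54, D = 99.0741.
dD/dp = −3082/p² = −1.0569.
Point elasticity E = (dD/dp)·(p/D) = -1.0569 × 54/99.0741 ≈ -0.576.
|E| < 1, so demand is inelastic at this price.

-0.576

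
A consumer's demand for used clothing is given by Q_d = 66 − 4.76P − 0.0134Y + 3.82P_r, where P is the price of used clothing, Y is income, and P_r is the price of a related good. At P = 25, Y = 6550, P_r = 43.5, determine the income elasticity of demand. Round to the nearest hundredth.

First evaluate Q_d: 66 − 4.76(25) − 0.0134(6550) + 3.82(43.5) = 66 − 119 − 87.77 + 166.17 = 25.4.
∂Q_d/∂Y = −0.0134, so E_I = -0.0134·(6550/25.4) ≈ -3.46.
E_I < 0: inferior good.

-3.46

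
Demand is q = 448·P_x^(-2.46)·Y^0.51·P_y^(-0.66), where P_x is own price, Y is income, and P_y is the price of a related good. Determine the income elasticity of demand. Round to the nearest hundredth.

0.51

For a Cobb–Douglas (constant-elasticity) form q = A·Y^α·…, the elasticity with respect to Y equals the exponent α at every point.
Here the exponent on Y is 0.51, so the income elasticity of demand is 0.51.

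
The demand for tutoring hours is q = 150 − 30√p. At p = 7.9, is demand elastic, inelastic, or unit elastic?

At p = 7.9, q = 65.6792.
dq/dp = −30/(2√p) = −30/(2·2.8107).
Point elasticity E = (dq/dp)·(p/q) = -5.3368 × 7.9/65.6792 ≈ -0.642.
|E| ≈ 0.642 < 1, so demand is inelastic.

inelastic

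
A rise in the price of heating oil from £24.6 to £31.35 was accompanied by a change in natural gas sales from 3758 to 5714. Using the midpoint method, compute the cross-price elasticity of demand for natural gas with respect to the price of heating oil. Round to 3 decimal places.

%ΔQ_x = (5714 − 3758)/[(3758+5714)/2] = 1956/4736 ≈ 0.4130.
%ΔP_y = (31.35 − 24.6)/[(24.6+31.35)/2] ≈ 0.2413.
E_xy = 0.4130/0.2413 ≈ 1.712.
E_xy > 0, so natural gas and heating oil are substitutes.

1.712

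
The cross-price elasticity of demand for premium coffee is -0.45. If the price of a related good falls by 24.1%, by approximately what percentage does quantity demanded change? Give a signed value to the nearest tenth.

10.8

%ΔQ ≈ E × %ΔP_y = (-0.45) × (-24.1%) ≈ 10.8%.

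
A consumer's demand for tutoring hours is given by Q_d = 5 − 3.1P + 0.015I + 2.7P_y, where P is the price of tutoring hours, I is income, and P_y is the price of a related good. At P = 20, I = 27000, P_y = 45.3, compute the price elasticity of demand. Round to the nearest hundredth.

Substituting, Q_d = 5 − 3.1(20) + 0.015(27000) + 2.7(45.3) = 5 − 62 + 405 + 122.31 = 470.31.
∂Q_d/∂P = −3.1, so E_p = (−3.1)·(20/470.31) ≈ -0.13.
|E_p| < 1: demand is inelastic.

-0.13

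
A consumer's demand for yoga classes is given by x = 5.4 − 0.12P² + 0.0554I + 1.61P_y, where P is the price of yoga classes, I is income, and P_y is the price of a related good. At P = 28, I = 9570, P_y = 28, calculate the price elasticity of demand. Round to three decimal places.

At the given point, x = 5.4 − 0.12(28)² + 0.0554(9570) + 1.61(28) = 5.4 − 94.08 + 530.178 + 45.08 = 486.578.
∂x/∂P = −2·0.12·P = -6.72, so E_p = -6.72·(28/486.578) ≈ -0.387.
|E_p| < 1: demand is inelastic.

-0.387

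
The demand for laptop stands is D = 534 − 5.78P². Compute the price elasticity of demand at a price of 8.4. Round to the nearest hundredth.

-6.47

At P = 8.4, D = 126.1632.
dD/dP = −2·5.78·P = −97.104.
Point elasticity E = (dD/dP)·(P/D) = -97.104 × 8.4/126.1632 ≈ -6.47.
|E| > 1, so demand is elastic at this price.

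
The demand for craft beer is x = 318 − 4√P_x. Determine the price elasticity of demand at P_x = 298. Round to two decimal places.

-0.14

At P_x = 298, x = 248.9493.
dx/dP_x = −4/(2√P_x) = −4/(2·17.2627).
Point elasticity E = (dx/dP_x)·(P_x/x) = -0.1159 × 298/248.9493 ≈ -0.14.
|E| < 1, so demand is inelastic at this price.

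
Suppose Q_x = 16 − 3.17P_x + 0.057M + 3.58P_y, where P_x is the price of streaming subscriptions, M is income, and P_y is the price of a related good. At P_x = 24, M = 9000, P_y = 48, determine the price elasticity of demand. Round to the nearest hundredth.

-0.12

Q_x = 16 − 3.17(24) + 0.057(9000) + 3.58(48) = 16 − 76.08 + 513 + 171.84 = 624.76.
∂Q_x/∂P_x = −3.17, so E_p = (−3.17)·(24/624.76) ≈ -0.12.
|E_p| < 1: demand is inelastic.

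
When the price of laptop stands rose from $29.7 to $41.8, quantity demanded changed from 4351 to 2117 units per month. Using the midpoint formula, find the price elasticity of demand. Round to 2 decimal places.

-2.04

%Δq = (2117 − 4351)/[(4351 + 2117)/2] = -2234/3234 ≈ -0.6908.
%Δp = (41.8 − 29.7)/[(29.7 + 41.8)/2] = 12.1/35.75 ≈ 0.3385.
Arc elasticity E = %Δq/%Δp ≈ -0.6908/0.3385 ≈ -2.04.
|E| > 1: demand is elastic over this range.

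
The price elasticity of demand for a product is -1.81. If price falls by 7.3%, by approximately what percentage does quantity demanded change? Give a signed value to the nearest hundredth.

13.21

%ΔQ ≈ E × %ΔP = (-1.81) × (-7.3%) ≈ 13.21%.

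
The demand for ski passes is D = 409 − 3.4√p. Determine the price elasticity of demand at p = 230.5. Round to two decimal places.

-0.07

At p = 230.5, D = 357.3804.
dD/dp = −3.4/(2√p) = −3.4/(2·15.1822).
Point elasticity E = (dD/dp)·(p/D) = -0.112 × 230.5/357.3804 ≈ -0.07.
|E| < 1, so demand is inelastic at this price.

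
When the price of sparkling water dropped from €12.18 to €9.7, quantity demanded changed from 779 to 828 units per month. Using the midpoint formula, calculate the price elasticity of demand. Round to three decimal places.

-0.269

%ΔQ = (828 − 779)/[(779 + 828)/2] = 49/803.5 ≈ 0.0610.
%ΔP = (9.7 − 12.18)/[(12.18 + 9.7)/2] = -2.48/10.94 ≈ -0.2267.
Arc elasticity E = %ΔQ/%ΔP ≈ 0.0610/-0.2267 ≈ -0.269.
|E| < 1: demand is inelastic over this range.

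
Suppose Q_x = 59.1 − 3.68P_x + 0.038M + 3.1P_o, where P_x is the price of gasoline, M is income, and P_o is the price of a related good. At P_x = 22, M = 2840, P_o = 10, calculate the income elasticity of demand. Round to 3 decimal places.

Evaluating quantity at (P_x, M, P_o) gives Q_x = 59.1 − 3.68(22) + 0.038(2840) + 3.1(10) = 59.1 − 80.96 + 107.92 + 31 = 117.06.
∂Q_x/∂M = +0.038, so E_I = 0.038·(2840/117.06) ≈ 0.922.
E_I ∈ (0,1): normal good (necessity).

0.922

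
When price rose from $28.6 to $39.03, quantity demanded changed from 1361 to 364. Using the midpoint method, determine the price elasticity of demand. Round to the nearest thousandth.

%ΔQ = (364 − 1361)/[(1361 + 364)/2] = -997/862.5 ≈ -1.1559.
%Δp = (39.03 − 28.6)/[(28.6 + 39.03)/2] = 10.43/33.815 ≈ 0.3084.
Arc elasticity E = %ΔQ/%Δp ≈ -1.1559/0.3084 ≈ -3.748.
|E| > 1: demand is elastic over this range.

-3.748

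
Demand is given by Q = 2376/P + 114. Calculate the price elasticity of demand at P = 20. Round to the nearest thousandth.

-0.510

At P = 20, Q = 232.8.
dQ/dP = −2376/P² = −5.94.
Point elasticity E = (dQ/dP)·(P/Q) = -5.94 × 20/232.8 ≈ -0.510.
|E| < 1, so demand is inelastic at this price.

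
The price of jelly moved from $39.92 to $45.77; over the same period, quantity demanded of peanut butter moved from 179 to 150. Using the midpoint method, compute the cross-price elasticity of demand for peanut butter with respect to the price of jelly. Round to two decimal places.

%ΔQ_x = (150 − 179)/[(179+150)/2] = -29/164.5 ≈ -0.1763.
%ΔP_y = (45.77 − 39.92)/[(39.92+45.77)/2] ≈ 0.1365.
E_xy = -0.1763/0.1365 ≈ -1.29.
E_xy < 0, so peanut butter and jelly are complements.

-1.29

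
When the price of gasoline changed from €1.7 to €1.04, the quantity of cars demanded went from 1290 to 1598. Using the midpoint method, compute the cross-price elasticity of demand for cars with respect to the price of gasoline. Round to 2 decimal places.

-0.44

%ΔQ_x = (1598 − 1290)/[(1290+1598)/2] = 308/1444 ≈ 0.2133.
%ΔP_y = (1.04 − 1.7)/[(1.7+1.04)/2] ≈ -0.4818.
E_xy = 0.2133/-0.4818 ≈ -0.44.
E_xy < 0, so cars and gasoline are complements.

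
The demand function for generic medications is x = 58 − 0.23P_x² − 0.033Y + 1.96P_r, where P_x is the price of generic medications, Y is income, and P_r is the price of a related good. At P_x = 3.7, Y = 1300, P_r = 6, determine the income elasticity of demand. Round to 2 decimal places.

-1.81

Substituting, x = 58 − 0.23(3.7)² − 0.033(1300) + 1.96(6) = 58 − 3.1487 − 42.9 + 11.76 = 23.7113.
∂x/∂Y = −0.033, so E_I = -0.033·(1300/23.7113) ≈ -1.81.
E_I < 0: inferior good.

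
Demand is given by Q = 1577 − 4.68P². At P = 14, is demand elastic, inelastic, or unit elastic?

elastic

At P = 14, Q = 659.72.
dQ/dP = −2·4.68·P = −131.04.
Point elasticity E = (dQ/dP)·(P/Q) = -131.04 × 14/659.72 ≈ -2.781.
|E| ≈ 2.781 > 1, so demand is elastic.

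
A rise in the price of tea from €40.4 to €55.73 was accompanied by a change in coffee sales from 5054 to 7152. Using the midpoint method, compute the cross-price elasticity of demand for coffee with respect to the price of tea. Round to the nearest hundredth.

%ΔQ_x = (7152 − 5054)/[(5054+7152)/2] = 2098/6103 ≈ 0.3438.
%ΔP_y = (55.73 − 40.4)/[(40.4+55.73)/2] ≈ 0.3189.
E_xy = 0.3438/0.3189 ≈ 1.08.
E_xy > 0, so coffee and tea are substitutes.

1.08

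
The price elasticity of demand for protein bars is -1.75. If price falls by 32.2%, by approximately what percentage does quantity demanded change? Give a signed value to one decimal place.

56.4

%ΔQ ≈ E × %ΔP = (-1.75) × (-32.2%) ≈ 56.4%.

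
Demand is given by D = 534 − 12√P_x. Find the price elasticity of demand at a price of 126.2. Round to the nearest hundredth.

-0.17

At P_x = 126.2, D = 399.1935.
dD/dP_x = −12/(2√P_x) = −12/(2·11.2339).
Point elasticity E = (dD/dP_x)·(P_x/D) = -0.5341 × 126.2/399.1935 ≈ -0.17.
|E| < 1, so demand is inelastic at this price.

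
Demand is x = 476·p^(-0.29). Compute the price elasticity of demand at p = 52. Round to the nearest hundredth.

For a Cobb–Douglas (constant-elasticity) form x = A·p^α·…, the elasticity with respect to p equals the exponent α at every point.
Here the exponent on p is -0.29, so the price elasticity of demand is -0.29.

-0.29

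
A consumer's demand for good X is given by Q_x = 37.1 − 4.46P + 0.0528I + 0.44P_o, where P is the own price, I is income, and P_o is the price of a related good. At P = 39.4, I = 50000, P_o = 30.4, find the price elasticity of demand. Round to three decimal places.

-0.070

Q_x = 37.1 − 4.46(39.4) + 0.0528(50000) + 0.44(30.4) = 37.1 − 175.724 + 2640 + 13.376 = 2514.752.
∂Q_x/∂P = −4.46, so E_p = (−4.46)·(39.4/2514.752) ≈ -0.070.
|E_p| < 1: demand is inelastic.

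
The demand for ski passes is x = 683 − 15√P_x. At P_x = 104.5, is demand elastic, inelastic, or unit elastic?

inelastic

At P_x = 104.5, x = 529.6621.
dx/dP_x = −15/(2√P_x) = −15/(2·10.2225).
Point elasticity E = (dx/dP_x)·(P_x/x) = -0.7337 × 104.5/529.6621 ≈ -0.145.
|E| ≈ 0.145 < 1, so demand is inelastic.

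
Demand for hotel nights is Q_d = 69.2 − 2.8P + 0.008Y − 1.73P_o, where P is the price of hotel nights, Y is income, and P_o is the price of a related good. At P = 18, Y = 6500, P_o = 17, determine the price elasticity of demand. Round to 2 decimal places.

-1.22

At the given point, Q_d = 69.2 − 2.8(18) + 0.008(6500) − 1.73(17) = 69.2 − 50.4 + 52 − 29.41 = 41.39.
∂Q_d/∂P = −2.8, so E_p = (−2.8)·(18/41.39) ≈ -1.22.
|E_p| > 1: demand is elastic.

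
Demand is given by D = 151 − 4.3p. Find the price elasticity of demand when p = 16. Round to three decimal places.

-0.837

At p = 16, D = 82.2.
dD/dp = −4.3.
Point elasticity E = (dD/dp)·(p/D) = -4.3 × 16/82.2 ≈ -0.837.
|E| < 1, so demand is inelastic at this price.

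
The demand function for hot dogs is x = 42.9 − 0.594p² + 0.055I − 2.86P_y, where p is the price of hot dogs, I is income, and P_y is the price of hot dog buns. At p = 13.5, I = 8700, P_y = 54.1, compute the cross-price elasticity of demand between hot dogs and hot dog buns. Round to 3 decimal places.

-0.599

At the given point, x = 42.9 − 0.594(13.5)² + 0.055(8700) − 2.86(54.1) = 42.9 − 108.2565 + 478.5 − 154.726 = 258.4175.
∂x/∂P_y = −2.86, so E_xy = -2.86·(54.1/258.4175) ≈ -0.599.
E_xy < 0: the goods are complements.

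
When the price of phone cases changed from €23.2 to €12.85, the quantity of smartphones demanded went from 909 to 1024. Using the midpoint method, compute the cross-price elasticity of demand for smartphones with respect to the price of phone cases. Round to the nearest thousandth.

-0.207

%ΔQ_x = (1024 − 909)/[(909+1024)/2] = 115/966.5 ≈ 0.1190.
%ΔP_y = (12.85 − 23.2)/[(23.2+12.85)/2] ≈ -0.5742.
E_xy = 0.1190/-0.5742 ≈ -0.207.
E_xy < 0, so smartphones and phone cases are complements.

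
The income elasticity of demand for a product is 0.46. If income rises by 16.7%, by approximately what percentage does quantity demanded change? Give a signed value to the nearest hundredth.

7.68

%ΔQ ≈ E × %ΔI = (0.46) × (16.7%) ≈ 7.68%.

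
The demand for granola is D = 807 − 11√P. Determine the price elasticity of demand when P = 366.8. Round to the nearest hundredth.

-0.18

At P = 366.8, D = 596.3277.
dD/dP = −11/(2√P) = −11/(2·19.152).
Point elasticity E = (dD/dP)·(P/D) = -0.2872 × 366.8/596.3277 ≈ -0.18.
|E| < 1, so demand is inelastic at this price.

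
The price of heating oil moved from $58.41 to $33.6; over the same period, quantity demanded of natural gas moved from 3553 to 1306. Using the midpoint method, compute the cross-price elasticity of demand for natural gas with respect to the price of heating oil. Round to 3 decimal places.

%ΔQ_x = (1306 − 3553)/[(3553+1306)/2] = -2247/2429.5 ≈ -0.9249.
%ΔP_y = (33.6 − 58.41)/[(58.41+33.6)/2] ≈ -0.5393.
E_xy = -0.9249/-0.5393 ≈ 1.715.
E_xy > 0, so natural gas and heating oil are substitutes.

1.715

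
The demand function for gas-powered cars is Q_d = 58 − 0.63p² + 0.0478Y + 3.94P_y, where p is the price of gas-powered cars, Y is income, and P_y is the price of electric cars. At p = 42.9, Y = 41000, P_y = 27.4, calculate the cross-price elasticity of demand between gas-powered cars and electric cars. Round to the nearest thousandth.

0.112

Evaluating quantity at (p, Y, P_y) gives Q_d = 58 − 0.63(42.9)² + 0.0478(41000) + 3.94(27.4) = 58 − 1159.4583 + 1959.8 + 107.956 = 966.2977.
∂Q_d/∂P_y = +3.94, so E_xy = 3.94·(27.4/966.2977) ≈ 0.112.
E_xy > 0: the goods are substitutes.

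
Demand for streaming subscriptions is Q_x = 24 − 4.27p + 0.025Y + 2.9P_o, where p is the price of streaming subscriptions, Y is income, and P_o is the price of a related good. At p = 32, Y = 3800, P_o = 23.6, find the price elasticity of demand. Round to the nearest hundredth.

Q_x = 24 − 4.27(32) + 0.025(3800) + 2.9(23.6) = 24 − 136.64 + 95 + 68.44 = 50.8.
∂Q_x/∂p = −4.27, so E_p = (−4.27)·(32/50.8) ≈ -2.69.
|E_p| > 1: demand is elastic.

-2.69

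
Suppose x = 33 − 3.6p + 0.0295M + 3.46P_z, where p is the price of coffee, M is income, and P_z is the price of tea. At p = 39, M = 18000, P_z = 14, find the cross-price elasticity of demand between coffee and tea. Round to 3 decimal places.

0.103

x = 33 − 3.6(39) + 0.0295(18000) + 3.46(14) = 33 − 140.4 + 531 + 48.44 = 472.04.
∂x/∂P_z = +3.46, so E_xy = 3.46·(14/472.04) ≈ 0.103.
E_xy > 0: the goods are substitutes.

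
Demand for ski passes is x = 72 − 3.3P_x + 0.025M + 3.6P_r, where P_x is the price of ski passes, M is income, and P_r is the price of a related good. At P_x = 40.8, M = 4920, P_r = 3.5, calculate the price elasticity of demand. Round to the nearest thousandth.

-1.845

Evaluating quantity at (P_x, M, P_r) gives x = 72 − 3.3(40.8) + 0.025(4920) + 3.6(3.5) = 72 − 134.64 + 123 + 12.6 = 72.96.
∂x/∂P_x = −3.3, so E_p = (−3.3)·(40.8/72.96) ≈ -1.845.
|E_p| > 1: demand is elastic.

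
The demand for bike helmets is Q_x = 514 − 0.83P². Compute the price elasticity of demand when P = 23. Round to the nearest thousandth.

-11.719

At P = 23, Q_x = 74.93.
dQ_x/dP = −2·0.83·P = −38.18.
Point elasticity E = (dQ_x/dP)·(P/Q_x) = -38.18 × 23/74.93 ≈ -11.719.
|E| > 1, so demand is elastic at this price.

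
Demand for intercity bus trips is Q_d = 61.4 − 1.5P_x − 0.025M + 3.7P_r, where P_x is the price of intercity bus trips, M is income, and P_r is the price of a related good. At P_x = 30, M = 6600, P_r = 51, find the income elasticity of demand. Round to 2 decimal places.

-4.11

At the given point, Q_d = 61.4 − 1.5(30) − 0.025(6600) + 3.7(51) = 61.4 − 45 − 165 + 188.7 = 40.1.
∂Q_d/∂M = −0.025, so E_I = -0.025·(6600/40.1) ≈ -4.11.
E_I < 0: inferior good.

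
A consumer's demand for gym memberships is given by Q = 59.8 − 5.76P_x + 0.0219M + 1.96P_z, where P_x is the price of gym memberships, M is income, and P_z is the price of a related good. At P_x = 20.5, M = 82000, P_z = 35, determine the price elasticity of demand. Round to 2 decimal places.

First evaluate Q: 59.8 − 5.76(20.5) + 0.0219(82000) + 1.96(35) = 59.8 − 118.08 + 1795.8 + 68.6 = 1806.12.
∂Q/∂P_x = −5.76, so E_p = (−5.76)·(20.5/1806.12) ≈ -0.07.
|E_p| < 1: demand is inelastic.

-0.07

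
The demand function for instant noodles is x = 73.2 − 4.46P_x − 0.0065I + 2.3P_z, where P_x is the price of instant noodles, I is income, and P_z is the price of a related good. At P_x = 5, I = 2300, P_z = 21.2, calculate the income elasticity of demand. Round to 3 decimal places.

Evaluating quantity at (P_x, I, P_z) gives x = 73.2 − 4.46(5) − 0.0065(2300) + 2.3(21.2) = 73.2 − 22.3 − 14.95 + 48.76 = 84.71.
∂x/∂I = −0.0065, so E_I = -0.0065·(2300/84.71) ≈ -0.176.
E_I < 0: inferior good.

-0.176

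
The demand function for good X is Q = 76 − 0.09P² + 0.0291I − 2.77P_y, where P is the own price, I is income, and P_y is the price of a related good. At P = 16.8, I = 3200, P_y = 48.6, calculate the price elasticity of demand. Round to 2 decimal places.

Substituting, Q = 76 − 0.09(16.8)² + 0.0291(3200) − 2.77(48.6) = 76 − 25.4016 + 93.12 − 134.622 = 9.0964.
∂Q/∂P = −2·0.09·P = -3.024, so E_p = -3.024·(16.8/9.0964) ≈ -5.58.
|E_p| > 1: demand is elastic.

-5.58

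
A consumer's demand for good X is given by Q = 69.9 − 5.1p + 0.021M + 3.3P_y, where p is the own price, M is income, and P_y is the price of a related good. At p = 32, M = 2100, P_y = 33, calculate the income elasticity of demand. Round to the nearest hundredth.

0.74

First evaluate Q: 69.9 − 5.1(32) + 0.021(2100) + 3.3(33) = 69.9 − 163.2 + 44.1 + 108.9 = 59.7.
∂Q/∂M = +0.021, so E_I = 0.021·(2100/59.7) ≈ 0.74.
E_I ∈ (0,1): normal good (necessity).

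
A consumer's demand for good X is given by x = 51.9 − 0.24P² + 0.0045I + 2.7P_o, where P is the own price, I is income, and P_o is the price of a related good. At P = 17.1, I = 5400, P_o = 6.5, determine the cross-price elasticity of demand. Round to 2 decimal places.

0.74

x = 51.9 − 0.24(17.1)² + 0.0045(5400) + 2.7(6.5) = 51.9 − 70.1784 + 24.3 + 17.55 = 23.5716.
∂x/∂P_o = +2.7, so E_xy = 2.7·(6.5/23.5716) ≈ 0.74.
E_xy > 0: the goods are substitutes.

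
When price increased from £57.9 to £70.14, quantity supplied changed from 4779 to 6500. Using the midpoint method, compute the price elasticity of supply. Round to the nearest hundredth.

%Δq = (6500 − 4779)/[(4779 + 6500)/2] = 1721/5639.5 ≈ 0.3052.
%Δp = (70.14 − 57.9)/[(57.9 + 70.14)/2] = 12.24/64.02 ≈ 0.1912.
Arc elasticity E = %Δq/%Δp ≈ 0.3052/0.1912 ≈ 1.60.
|E| > 1: supply is elastic over this range.

1.60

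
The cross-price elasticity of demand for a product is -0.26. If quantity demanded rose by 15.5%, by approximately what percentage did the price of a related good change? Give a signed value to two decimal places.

-59.62

%ΔQ ≈ E × %ΔP_y ⇒ %ΔP_y = %ΔQ / E = (15.5%)/(-0.26) ≈ -59.62%.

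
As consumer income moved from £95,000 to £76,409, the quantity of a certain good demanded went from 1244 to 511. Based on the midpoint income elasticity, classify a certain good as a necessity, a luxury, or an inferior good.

luxury

%ΔQ = (511 − 1244)/[(1244+511)/2] = -733/877.5 ≈ -0.8353.
%ΔI = (76,409 − 95,000)/[(95,000+76,409)/2] = -18591/85704.5 ≈ -0.2169.
E_I = %ΔQ/%ΔI ≈ 3.851.
E_I > 1: normal good (luxury).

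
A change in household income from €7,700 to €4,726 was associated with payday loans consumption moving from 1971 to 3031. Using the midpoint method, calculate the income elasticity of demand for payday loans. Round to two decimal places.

-0.89

%ΔQ = (3031 − 1971)/[(1971+3031)/2] = 1060/2501 ≈ 0.4238.
%ΔI = (4,726 − 7,700)/[(7,700+4,726)/2] = -2974/6213 ≈ -0.4787.
E_I = %ΔQ/%ΔI ≈ -0.89.
E_I < 0: inferior good.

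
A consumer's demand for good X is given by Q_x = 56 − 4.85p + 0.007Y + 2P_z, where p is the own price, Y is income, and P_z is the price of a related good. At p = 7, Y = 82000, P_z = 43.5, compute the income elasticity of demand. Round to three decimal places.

0.840

Q_x = 56 − 4.85(7) + 0.007(82000) + 2(43.5) = 56 − 33.95 + 574 + 87 = 683.05.
∂Q_x/∂Y = +0.007, so E_I = 0.007·(82000/683.05) ≈ 0.840.
E_I ∈ (0,1): normal good (necessity).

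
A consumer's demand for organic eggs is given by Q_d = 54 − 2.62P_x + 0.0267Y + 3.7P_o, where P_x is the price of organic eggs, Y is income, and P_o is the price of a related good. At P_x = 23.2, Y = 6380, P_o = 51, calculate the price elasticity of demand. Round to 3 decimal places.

First evaluate Q_d: 54 − 2.62(23.2) + 0.0267(6380) + 3.7(51) = 54 − 60.784 + 170.346 + 188.7 = 352.262.
∂Q_d/∂P_x = −2.62, so E_p = (−2.62)·(23.2/352.262) ≈ -0.173.
|E_p| < 1: demand is inelastic.

-0.173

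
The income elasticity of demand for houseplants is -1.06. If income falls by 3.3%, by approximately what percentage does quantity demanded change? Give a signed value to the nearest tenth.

3.5

%ΔQ ≈ E × %ΔI = (-1.06) × (-3.3%) ≈ 3.5%.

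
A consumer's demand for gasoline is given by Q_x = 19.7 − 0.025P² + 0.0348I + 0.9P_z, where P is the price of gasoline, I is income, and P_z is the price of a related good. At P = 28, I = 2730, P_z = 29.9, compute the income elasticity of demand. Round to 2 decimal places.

Substituting, Q_x = 19.7 − 0.025(28)² + 0.0348(2730) + 0.9(29.9) = 19.7 − 19.6 + 95.004 + 26.91 = 122.014.
∂Q_x/∂I = +0.0348, so E_I = 0.0348·(2730/122.014) ≈ 0.78.
E_I ∈ (0,1): normal good (necessity).

0.78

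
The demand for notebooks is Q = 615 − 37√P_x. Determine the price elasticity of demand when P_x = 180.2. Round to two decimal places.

-2.10

At P_x = 180.2, Q = 118.3172.
dQ/dP_x = −37/(2√P_x) = −37/(2·13.4239).
Point elasticity E = (dQ/dP_x)·(P_x/Q) = -1.3781 × 180.2/118.3172 ≈ -2.10.
|E| > 1, so demand is elastic at this price.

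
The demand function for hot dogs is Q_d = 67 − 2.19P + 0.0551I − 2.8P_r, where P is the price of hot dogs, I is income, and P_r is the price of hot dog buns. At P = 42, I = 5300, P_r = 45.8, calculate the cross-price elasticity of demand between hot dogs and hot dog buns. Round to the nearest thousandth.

At the given point, Q_d = 67 − 2.19(42) + 0.0551(5300) − 2.8(45.8) = 67 − 91.98 + 292.03 − 128.24 = 138.81.
∂Q_d/∂P_r = −2.8, so E_xy = -2.8·(45.8/138.81) ≈ -0.924.
E_xy < 0: the goods are complements.

-0.924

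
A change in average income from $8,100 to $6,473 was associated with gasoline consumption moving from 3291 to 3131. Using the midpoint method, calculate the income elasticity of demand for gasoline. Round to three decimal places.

0.223

%ΔQ = (3131 − 3291)/[(3291+3131)/2] = -160/3211 ≈ -0.0498.
%ΔI = (6,473 − 8,100)/[(8,100+6,473)/2] = -1627/7286.5 ≈ -0.2233.
E_I = %ΔQ/%ΔI ≈ 0.223.
E_I ∈ (0,1): normal good (necessity).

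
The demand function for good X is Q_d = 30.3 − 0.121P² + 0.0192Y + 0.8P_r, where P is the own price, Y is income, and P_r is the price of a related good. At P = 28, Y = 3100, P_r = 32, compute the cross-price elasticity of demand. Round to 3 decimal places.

First evaluate Q_d: 30.3 − 0.121(28)² + 0.0192(3100) + 0.8(32) = 30.3 − 94.864 + 59.52 + 25.6 = 20.556.
∂Q_d/∂P_r = +0.8, so E_xy = 0.8·(32/20.556) ≈ 1.245.
E_xy > 0: the goods are substitutes.

1.245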